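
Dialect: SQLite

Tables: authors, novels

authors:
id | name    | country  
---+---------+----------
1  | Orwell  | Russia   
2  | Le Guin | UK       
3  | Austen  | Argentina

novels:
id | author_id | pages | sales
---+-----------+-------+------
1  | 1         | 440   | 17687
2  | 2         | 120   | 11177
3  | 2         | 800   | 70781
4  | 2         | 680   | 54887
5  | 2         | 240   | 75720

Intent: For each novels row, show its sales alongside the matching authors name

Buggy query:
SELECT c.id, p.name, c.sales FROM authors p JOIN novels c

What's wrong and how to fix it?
Bug: JOIN with no ON clause produces a cartesian product; every novels row pairs with every authors row

Fix: Add ON c.author_id = p.id to the JOIN

Corrected query:
SELECT c.id, p.name, c.sales FROM authors p JOIN novels c ON c.author_id = p.id

Result:
id | name    | sales
---+---------+------
1  | Orwell  | 17687
2  | Le Guin | 11177
3  | Le Guin | 70781
4  | Le Guin | 54887
5  | Le Guin | 75720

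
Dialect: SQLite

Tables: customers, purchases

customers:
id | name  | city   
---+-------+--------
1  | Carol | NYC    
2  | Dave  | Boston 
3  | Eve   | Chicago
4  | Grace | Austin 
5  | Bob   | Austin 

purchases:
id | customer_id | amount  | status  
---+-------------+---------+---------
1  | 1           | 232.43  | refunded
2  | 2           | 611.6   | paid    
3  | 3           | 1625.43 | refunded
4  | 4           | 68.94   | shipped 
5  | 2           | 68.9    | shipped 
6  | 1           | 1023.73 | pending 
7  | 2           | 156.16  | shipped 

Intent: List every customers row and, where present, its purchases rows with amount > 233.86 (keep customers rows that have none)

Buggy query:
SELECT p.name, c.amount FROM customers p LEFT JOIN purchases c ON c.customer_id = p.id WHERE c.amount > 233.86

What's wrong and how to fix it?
Bug: A WHERE condition on the right-hand table after LEFT JOIN drops unmatched parents

Fix: Move the right-table condition into the ON clause so unmatched parents are kept

Corrected query:
SELECT p.name, c.amount FROM customers p LEFT JOIN purchases c ON c.customer_id = p.id AND c.amount > 233.86

Result:
name  | amount 
------+--------
Carol | 1023.73
Dave  | 611.6  
Eve   | 1625.43
Grace | NULL   
Bob   | NULL   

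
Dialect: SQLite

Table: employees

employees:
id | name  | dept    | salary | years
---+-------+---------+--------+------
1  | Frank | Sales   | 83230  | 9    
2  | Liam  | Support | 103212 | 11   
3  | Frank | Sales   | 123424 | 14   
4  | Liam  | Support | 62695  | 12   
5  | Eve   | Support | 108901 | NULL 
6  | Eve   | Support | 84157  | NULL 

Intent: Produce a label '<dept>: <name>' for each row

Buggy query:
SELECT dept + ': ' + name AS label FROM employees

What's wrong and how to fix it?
Bug: SQLite uses || for string concatenation; + coerces text to numbers (yielding 0)

Fix: Use the || operator for string concatenation

Corrected query:
SELECT dept || ': ' || name AS label FROM employees

Result:
label        
-------------
Sales: Frank 
Support: Liam
Sales: Frank 
Support: Liam
Support: Eve 
Support: Eve 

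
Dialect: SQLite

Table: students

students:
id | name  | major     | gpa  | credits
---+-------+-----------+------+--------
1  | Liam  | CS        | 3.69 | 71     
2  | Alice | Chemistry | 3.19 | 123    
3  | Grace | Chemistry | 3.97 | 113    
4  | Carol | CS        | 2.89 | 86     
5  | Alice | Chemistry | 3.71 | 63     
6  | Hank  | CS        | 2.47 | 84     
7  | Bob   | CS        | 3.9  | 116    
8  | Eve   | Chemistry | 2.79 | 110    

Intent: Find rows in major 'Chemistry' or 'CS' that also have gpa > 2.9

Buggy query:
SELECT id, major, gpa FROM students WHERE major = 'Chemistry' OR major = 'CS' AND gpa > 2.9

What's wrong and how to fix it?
Bug: Without parentheses, AND is evaluated before OR, so the gpa filter only applies to the 'CS' branch

Fix: Group the OR with parentheses (or use IN), then AND the threshold

Corrected query:
SELECT id, major, gpa FROM students WHERE (major = 'Chemistry' OR major = 'CS') AND gpa > 2.9

Result:
id | major     | gpa 
---+-----------+-----
1  | CS        | 3.69
2  | Chemistry | 3.19
3  | Chemistry | 3.97
5  | Chemistry | 3.71
7  | CS        | 3.9 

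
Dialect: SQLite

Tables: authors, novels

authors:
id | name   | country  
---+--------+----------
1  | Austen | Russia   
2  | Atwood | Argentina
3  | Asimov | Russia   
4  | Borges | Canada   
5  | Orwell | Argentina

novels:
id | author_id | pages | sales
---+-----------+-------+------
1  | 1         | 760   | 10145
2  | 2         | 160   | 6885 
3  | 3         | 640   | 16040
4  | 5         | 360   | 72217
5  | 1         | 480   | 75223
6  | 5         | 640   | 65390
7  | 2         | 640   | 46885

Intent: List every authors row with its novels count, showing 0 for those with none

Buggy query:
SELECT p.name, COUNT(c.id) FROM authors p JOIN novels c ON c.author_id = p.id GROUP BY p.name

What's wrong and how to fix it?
Bug: An inner join excludes parents with zero children

Fix: Switch to LEFT JOIN to retain unmatched parent rows

Corrected query:
SELECT p.name, COUNT(c.id) FROM authors p LEFT JOIN novels c ON c.author_id = p.id GROUP BY p.name

Result:
name   | COUNT(c.id)
-------+------------
Asimov | 1          
Atwood | 2          
Austen | 2          
Borges | 0          
Orwell | 2          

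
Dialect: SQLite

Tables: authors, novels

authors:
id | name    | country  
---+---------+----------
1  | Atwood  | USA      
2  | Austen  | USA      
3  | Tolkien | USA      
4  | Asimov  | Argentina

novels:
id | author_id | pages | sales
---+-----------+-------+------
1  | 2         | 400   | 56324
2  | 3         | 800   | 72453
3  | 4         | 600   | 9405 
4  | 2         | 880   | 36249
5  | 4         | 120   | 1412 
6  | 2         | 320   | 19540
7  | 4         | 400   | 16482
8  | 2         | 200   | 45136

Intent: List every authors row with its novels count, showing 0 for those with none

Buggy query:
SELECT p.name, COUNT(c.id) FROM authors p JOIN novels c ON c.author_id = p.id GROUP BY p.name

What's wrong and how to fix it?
Bug: An inner join excludes parents with zero children

Fix: Switch to LEFT JOIN to retain unmatched parent rows

Corrected query:
SELECT p.name, COUNT(c.id) FROM authors p LEFT JOIN novels c ON c.author_id = p.id GROUP BY p.name

Result:
name    | COUNT(c.id)
--------+------------
Asimov  | 3          
Atwood  | 0          
Austen  | 4          
Tolkien | 1          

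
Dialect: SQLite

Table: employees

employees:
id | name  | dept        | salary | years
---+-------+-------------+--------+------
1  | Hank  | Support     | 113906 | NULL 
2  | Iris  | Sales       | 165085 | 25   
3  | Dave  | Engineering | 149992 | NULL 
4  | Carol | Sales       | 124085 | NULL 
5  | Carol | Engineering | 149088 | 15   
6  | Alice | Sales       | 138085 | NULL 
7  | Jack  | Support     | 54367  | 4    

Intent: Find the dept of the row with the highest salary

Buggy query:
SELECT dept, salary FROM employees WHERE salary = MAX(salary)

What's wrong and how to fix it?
Bug: WHERE is evaluated per row; an aggregate over the whole table isn't defined there

Fix: Use a subquery: WHERE salary = (SELECT MAX(salary) FROM employees)

Corrected query:
SELECT dept, salary FROM employees WHERE salary = (SELECT MAX(salary) FROM employees)

Result:
dept  | salary
------+-------
Sales | 165085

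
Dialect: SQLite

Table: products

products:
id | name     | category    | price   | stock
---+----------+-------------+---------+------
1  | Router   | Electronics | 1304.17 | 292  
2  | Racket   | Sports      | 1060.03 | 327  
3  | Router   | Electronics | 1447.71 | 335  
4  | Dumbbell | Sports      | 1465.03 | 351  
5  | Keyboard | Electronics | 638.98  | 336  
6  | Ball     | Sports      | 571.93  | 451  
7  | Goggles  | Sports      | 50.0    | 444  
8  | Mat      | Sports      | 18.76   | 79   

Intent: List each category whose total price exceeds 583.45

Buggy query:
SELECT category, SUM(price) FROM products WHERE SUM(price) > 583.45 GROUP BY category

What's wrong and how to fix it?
Bug: SUM(price) is an aggregate, but WHERE filters rows before aggregation

Fix: Use HAVING (which filters groups after aggregation) instead of WHERE

Corrected query:
SELECT category, SUM(price) FROM products GROUP BY category HAVING SUM(price) > 583.45

Result:
category    | SUM(price)
------------+-----------
Electronics | 3390.86   
Sports      | 3165.75   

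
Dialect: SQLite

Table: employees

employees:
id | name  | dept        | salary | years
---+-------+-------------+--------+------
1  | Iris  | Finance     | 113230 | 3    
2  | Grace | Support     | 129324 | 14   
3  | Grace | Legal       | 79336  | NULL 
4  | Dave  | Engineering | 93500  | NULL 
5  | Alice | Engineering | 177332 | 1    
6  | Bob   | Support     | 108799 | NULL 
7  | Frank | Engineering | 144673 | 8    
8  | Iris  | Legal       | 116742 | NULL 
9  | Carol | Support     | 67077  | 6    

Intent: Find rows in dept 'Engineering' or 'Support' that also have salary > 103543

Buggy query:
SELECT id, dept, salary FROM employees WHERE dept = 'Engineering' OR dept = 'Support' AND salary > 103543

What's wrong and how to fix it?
Bug: AND binds tighter than OR, so this parses as dept = 'Engineering' OR (dept = 'Support' AND salary > 103543)

Fix: Add parentheses around the OR so the AND applies to both alternatives

Corrected query:
SELECT id, dept, salary FROM employees WHERE (dept = 'Engineering' OR dept = 'Support') AND salary > 103543

Result:
id | dept        | salary
---+-------------+-------
2  | Support     | 129324
5  | Engineering | 177332
6  | Support     | 108799
7  | Engineering | 144673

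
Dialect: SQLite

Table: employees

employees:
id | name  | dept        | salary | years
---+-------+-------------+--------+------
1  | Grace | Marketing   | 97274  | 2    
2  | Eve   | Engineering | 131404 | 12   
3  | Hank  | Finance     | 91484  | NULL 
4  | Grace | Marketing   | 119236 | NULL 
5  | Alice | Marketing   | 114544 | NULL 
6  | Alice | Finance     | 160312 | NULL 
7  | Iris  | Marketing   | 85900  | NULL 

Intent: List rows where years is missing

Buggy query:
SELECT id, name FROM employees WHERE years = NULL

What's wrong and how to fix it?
Bug: Comparing to NULL with '=' never matches; NULL = NULL is unknown, not true

Fix: Use IS NULL to test for NULL

Corrected query:
SELECT id, name FROM employees WHERE years IS NULL

Result:
id | name 
---+------
3  | Hank 
4  | Grace
5  | Alice
6  | Alice
7  | Iris 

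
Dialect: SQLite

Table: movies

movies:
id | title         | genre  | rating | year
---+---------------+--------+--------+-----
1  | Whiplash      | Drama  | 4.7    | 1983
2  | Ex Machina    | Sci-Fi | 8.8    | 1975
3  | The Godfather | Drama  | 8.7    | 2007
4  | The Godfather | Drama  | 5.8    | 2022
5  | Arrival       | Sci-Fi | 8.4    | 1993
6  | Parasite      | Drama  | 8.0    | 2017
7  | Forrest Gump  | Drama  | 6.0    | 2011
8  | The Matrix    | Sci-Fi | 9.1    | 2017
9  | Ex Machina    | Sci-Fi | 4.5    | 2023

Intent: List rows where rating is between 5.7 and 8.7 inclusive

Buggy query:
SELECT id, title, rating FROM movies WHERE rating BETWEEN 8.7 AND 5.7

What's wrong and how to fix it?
Bug: The bounds are reversed; BETWEEN a AND b requires a <= b to match anything

Fix: Write BETWEEN 5.7 AND 8.7

Corrected query:
SELECT id, title, rating FROM movies WHERE rating BETWEEN 5.7 AND 8.7

Result:
id | title         | rating
---+---------------+-------
3  | The Godfather | 8.7   
4  | The Godfather | 5.8   
5  | Arrival       | 8.4   
6  | Parasite      | 8     
7  | Forrest Gump  | 6     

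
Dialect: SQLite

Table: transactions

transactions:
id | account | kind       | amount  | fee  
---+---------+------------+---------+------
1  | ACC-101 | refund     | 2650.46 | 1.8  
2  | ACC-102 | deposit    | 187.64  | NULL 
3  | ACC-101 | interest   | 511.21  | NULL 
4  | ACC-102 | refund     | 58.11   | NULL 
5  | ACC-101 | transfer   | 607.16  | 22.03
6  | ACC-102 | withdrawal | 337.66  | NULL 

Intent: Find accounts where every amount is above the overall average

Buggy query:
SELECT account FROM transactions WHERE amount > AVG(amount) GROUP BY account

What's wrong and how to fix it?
Bug: AVG() is an aggregate; it can't sit directly in WHERE

Fix: Use a subquery for AVG and a HAVING MIN(...) filter so the condition holds for every row in the group

Corrected query:
SELECT account FROM transactions GROUP BY account HAVING MIN(amount) > (SELECT AVG(amount) FROM transactions)

Result:
(no rows)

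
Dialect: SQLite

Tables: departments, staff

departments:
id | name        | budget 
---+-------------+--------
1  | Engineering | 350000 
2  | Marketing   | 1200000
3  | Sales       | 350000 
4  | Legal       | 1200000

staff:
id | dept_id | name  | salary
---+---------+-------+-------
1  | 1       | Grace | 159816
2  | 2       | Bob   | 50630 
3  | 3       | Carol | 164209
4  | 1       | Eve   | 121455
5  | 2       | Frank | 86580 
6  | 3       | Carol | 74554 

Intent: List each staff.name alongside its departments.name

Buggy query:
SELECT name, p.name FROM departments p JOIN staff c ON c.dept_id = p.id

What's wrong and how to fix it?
Bug: Both tables have a 'name' column; the unqualified reference is ambiguous

Fix: Prefix ambiguous columns with the table alias

Corrected query:
SELECT c.name, p.name FROM departments p JOIN staff c ON c.dept_id = p.id

Result:
name  | name       
------+------------
Grace | Engineering
Bob   | Marketing  
Carol | Sales      
Eve   | Engineering
Frank | Marketing  
Carol | Sales      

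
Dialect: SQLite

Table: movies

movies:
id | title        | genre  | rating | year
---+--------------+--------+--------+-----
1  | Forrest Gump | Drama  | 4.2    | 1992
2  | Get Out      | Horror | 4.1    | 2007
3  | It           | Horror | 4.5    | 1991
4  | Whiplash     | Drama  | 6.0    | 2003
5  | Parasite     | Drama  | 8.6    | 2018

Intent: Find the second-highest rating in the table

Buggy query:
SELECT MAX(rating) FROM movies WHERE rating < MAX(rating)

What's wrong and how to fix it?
Bug: The inner MAX is an aggregate inside WHERE, which is not allowed

Fix: Put the inner MAX in a scalar subquery

Corrected query:
SELECT MAX(rating) FROM movies WHERE rating < (SELECT MAX(rating) FROM movies)

Result:
MAX(rating)
-----------
6          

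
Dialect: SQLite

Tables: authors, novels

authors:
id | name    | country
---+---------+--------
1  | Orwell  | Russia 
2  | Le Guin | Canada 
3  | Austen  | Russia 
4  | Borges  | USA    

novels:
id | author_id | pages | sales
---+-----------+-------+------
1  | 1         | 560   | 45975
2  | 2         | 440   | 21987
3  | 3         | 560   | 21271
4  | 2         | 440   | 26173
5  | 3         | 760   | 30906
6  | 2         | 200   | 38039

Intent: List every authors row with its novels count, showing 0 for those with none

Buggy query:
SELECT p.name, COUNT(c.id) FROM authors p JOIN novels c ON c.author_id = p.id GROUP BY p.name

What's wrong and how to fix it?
Bug: An inner join excludes parents with zero children

Fix: Use LEFT JOIN so parents without children still appear (COUNT(c.id) gives 0)

Corrected query:
SELECT p.name, COUNT(c.id) FROM authors p LEFT JOIN novels c ON c.author_id = p.id GROUP BY p.name

Result:
name    | COUNT(c.id)
--------+------------
Austen  | 2          
Borges  | 0          
Le Guin | 3          
Orwell  | 1          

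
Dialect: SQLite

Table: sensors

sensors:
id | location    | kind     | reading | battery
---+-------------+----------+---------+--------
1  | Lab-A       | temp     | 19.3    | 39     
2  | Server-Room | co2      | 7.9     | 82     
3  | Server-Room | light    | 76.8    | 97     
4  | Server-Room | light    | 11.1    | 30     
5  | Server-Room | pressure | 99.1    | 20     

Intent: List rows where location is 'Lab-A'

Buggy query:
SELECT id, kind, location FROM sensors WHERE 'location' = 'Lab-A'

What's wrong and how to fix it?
Bug: 'location' in single quotes is a string literal, not the column; the comparison is literal-vs-literal and never true

Fix: Remove the quotes around the column name (or use double quotes for an identifier)

Corrected query:
SELECT id, kind, location FROM sensors WHERE location = 'Lab-A'

Result:
id | kind | location
---+------+---------
1  | temp | Lab-A   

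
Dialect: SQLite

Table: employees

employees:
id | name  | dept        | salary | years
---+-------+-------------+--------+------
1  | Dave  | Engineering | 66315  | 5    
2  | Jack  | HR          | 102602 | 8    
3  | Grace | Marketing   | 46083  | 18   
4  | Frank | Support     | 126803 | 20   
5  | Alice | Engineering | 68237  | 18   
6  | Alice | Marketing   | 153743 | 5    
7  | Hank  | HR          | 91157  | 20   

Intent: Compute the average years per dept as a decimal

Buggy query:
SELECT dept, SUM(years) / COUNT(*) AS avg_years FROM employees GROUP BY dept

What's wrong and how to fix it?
Bug: Both operands are integers, so '/' performs integer division and truncates

Fix: Multiply by 1.0 (or CAST to REAL) to force floating-point division

Corrected query:
SELECT dept, SUM(years) * 1.0 / COUNT(*) AS avg_years FROM employees GROUP BY dept

Result:
dept        | avg_years
------------+----------
Engineering | 11.5     
HR          | 14       
Marketing   | 11.5     
Support     | 20       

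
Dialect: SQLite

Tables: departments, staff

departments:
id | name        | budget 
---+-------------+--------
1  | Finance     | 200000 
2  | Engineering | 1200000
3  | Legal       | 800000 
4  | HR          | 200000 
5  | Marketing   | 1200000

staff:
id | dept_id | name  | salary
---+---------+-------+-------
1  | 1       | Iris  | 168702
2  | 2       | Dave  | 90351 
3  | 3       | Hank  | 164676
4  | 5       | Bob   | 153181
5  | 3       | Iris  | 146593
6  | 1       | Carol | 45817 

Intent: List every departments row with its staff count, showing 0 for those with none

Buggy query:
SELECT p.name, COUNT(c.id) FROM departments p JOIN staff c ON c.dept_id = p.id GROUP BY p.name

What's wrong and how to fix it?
Bug: INNER JOIN drops departments rows that have no matching staff rows

Fix: Switch to LEFT JOIN to retain unmatched parent rows

Corrected query:
SELECT p.name, COUNT(c.id) FROM departments p LEFT JOIN staff c ON c.dept_id = p.id GROUP BY p.name

Result:
name        | COUNT(c.id)
------------+------------
Engineering | 1          
Finance     | 2          
HR          | 0          
Legal       | 2          
Marketing   | 1          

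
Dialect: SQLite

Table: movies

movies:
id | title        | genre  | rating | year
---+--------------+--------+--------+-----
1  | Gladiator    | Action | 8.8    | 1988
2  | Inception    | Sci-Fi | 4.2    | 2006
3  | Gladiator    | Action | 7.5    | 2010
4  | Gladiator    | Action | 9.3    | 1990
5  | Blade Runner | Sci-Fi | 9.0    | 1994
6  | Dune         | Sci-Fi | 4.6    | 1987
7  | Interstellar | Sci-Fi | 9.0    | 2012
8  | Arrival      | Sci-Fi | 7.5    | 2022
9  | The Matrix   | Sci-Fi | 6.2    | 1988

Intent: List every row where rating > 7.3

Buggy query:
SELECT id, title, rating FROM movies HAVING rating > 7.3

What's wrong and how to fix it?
Bug: HAVING filters the output of aggregation, but this query has no GROUP BY and no aggregate functions, so SQLite rejects it (HAVING clause on a non-aggregate query); the condition here is per row

Fix: Replace HAVING with WHERE since the condition applies to individual rows

Corrected query:
SELECT id, title, rating FROM movies WHERE rating > 7.3

Result:
id | title        | rating
---+--------------+-------
1  | Gladiator    | 8.8   
3  | Gladiator    | 7.5   
4  | Gladiator    | 9.3   
5  | Blade Runner | 9     
7  | Interstellar | 9     
8  | Arrival      | 7.5   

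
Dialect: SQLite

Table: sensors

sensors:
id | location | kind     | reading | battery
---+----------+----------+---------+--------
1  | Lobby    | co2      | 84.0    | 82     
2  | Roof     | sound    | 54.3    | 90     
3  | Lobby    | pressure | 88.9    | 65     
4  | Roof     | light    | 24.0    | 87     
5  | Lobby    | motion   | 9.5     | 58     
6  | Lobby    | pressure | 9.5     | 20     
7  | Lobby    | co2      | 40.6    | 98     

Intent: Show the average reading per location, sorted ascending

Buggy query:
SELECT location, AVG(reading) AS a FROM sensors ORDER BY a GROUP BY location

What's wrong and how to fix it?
Bug: GROUP BY must precede ORDER BY

Fix: Move ORDER BY to the end, after GROUP BY

Corrected query:
SELECT location, AVG(reading) AS a FROM sensors GROUP BY location ORDER BY a

Result:
location | a    
---------+------
Roof     | 39.15
Lobby    | 46.5 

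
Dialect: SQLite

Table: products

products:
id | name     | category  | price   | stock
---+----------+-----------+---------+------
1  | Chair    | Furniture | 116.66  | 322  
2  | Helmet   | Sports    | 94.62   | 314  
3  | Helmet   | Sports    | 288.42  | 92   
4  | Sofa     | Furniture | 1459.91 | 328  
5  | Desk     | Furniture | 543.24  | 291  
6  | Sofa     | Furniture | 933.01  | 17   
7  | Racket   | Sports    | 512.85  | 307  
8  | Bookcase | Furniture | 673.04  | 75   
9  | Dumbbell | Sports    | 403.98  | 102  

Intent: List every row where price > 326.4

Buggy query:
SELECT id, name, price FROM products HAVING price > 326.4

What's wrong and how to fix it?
Bug: This is a non-aggregate query (no GROUP BY, no aggregates), so in SQLite the HAVING clause is invalid here; a row-level condition belongs in WHERE

Fix: Use WHERE for row-level filtering

Corrected query:
SELECT id, name, price FROM products WHERE price > 326.4

Result:
id | name     | price  
---+----------+--------
4  | Sofa     | 1459.91
5  | Desk     | 543.24 
6  | Sofa     | 933.01 
7  | Racket   | 512.85 
8  | Bookcase | 673.04 
9  | Dumbbell | 403.98 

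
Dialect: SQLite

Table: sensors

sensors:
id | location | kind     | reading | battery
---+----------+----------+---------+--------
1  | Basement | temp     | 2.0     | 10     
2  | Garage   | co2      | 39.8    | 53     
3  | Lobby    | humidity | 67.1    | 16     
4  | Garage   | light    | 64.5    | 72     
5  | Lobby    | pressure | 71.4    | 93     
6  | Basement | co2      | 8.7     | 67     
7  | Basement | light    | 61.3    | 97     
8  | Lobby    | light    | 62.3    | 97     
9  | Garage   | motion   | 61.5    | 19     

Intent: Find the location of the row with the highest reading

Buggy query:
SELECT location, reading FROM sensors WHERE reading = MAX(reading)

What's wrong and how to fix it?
Bug: WHERE is evaluated per row; an aggregate over the whole table isn't defined there

Fix: Use a subquery: WHERE reading = (SELECT MAX(reading) FROM sensors)

Corrected query:
SELECT location, reading FROM sensors WHERE reading = (SELECT MAX(reading) FROM sensors)

Result:
location | reading
---------+--------
Lobby    | 71.4   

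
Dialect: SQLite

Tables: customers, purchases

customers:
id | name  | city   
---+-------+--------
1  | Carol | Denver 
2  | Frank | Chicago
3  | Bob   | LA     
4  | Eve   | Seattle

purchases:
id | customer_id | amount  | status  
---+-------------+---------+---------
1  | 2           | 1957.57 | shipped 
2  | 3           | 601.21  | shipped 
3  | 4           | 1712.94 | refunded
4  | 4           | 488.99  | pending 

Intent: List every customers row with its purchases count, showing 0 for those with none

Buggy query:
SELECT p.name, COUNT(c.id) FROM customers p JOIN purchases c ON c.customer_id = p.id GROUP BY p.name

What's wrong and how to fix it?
Bug: An inner join excludes parents with zero children

Fix: Switch to LEFT JOIN to retain unmatched parent rows

Corrected query:
SELECT p.name, COUNT(c.id) FROM customers p LEFT JOIN purchases c ON c.customer_id = p.id GROUP BY p.name

Result:
name  | COUNT(c.id)
------+------------
Bob   | 1          
Carol | 0          
Eve   | 2          
Frank | 1          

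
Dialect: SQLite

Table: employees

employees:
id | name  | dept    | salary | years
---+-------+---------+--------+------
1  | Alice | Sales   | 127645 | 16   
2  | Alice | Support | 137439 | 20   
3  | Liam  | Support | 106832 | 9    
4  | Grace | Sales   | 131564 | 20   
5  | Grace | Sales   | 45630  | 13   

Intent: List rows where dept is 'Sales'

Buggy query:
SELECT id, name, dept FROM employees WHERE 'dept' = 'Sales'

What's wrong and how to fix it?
Bug: 'dept' in single quotes is a string literal, not the column; the comparison is literal-vs-literal and never true

Fix: Remove the quotes around the column name (or use double quotes for an identifier)

Corrected query:
SELECT id, name, dept FROM employees WHERE dept = 'Sales'

Result:
id | name  | dept 
---+-------+------
1  | Alice | Sales
4  | Grace | Sales
5  | Grace | Sales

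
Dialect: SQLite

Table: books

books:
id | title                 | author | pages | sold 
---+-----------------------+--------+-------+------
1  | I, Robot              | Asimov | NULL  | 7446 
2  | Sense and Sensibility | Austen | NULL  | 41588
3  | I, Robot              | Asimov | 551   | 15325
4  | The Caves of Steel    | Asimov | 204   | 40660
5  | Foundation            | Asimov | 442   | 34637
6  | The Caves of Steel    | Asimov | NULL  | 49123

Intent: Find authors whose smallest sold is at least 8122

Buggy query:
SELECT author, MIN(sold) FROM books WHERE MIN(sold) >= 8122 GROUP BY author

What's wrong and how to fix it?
Bug: Aggregates like MIN are computed per group after WHERE runs

Fix: Replace WHERE with HAVING after the GROUP BY

Corrected query:
SELECT author, MIN(sold) FROM books GROUP BY author HAVING MIN(sold) >= 8122

Result:
author | MIN(sold)
-------+----------
Austen | 41588    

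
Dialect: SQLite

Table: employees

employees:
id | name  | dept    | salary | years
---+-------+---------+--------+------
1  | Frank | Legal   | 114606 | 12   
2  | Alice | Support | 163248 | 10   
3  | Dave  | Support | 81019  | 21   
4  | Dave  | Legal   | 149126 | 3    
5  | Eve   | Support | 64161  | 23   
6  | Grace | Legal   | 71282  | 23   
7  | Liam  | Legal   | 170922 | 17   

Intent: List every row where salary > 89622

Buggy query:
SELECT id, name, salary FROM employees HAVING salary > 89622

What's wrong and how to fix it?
Bug: This is a non-aggregate query (no GROUP BY, no aggregates), so in SQLite the HAVING clause is invalid here; a row-level condition belongs in WHERE

Fix: Replace HAVING with WHERE since the condition applies to individual rows

Corrected query:
SELECT id, name, salary FROM employees WHERE salary > 89622

Result:
id | name  | salary
---+-------+-------
1  | Frank | 114606
2  | Alice | 163248
4  | Dave  | 149126
7  | Liam  | 170922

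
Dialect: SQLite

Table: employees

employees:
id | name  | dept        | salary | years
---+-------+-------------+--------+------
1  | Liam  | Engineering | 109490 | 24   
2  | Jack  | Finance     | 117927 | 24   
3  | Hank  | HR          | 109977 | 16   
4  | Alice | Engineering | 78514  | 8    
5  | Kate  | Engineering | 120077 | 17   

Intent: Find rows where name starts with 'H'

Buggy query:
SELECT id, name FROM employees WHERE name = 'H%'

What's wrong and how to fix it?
Bug: Wildcards only work with LIKE; '=' treats '%' as a literal character

Fix: Use LIKE for wildcard pattern matching

Corrected query:
SELECT id, name FROM employees WHERE name LIKE 'H%'

Result:
id | name
---+-----
3  | Hank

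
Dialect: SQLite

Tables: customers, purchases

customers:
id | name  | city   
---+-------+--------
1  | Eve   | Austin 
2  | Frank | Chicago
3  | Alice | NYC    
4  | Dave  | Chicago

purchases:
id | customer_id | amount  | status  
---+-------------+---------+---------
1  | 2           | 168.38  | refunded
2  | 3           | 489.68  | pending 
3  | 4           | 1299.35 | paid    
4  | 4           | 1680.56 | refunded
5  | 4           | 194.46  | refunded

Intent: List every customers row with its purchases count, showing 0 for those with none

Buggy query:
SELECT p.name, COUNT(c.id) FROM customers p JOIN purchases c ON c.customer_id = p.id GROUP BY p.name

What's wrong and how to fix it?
Bug: INNER JOIN drops customers rows that have no matching purchases rows

Fix: Switch to LEFT JOIN to retain unmatched parent rows

Corrected query:
SELECT p.name, COUNT(c.id) FROM customers p LEFT JOIN purchases c ON c.customer_id = p.id GROUP BY p.name

Result:
name  | COUNT(c.id)
------+------------
Alice | 1          
Dave  | 3          
Eve   | 0          
Frank | 1          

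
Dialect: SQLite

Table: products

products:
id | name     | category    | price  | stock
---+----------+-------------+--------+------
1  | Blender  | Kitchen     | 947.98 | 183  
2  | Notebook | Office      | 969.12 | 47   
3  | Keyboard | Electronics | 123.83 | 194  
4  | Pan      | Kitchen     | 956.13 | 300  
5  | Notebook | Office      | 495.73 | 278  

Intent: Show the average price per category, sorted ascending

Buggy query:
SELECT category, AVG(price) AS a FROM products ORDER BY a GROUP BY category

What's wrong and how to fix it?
Bug: GROUP BY must precede ORDER BY

Fix: Move ORDER BY to the end, after GROUP BY

Corrected query:
SELECT category, AVG(price) AS a FROM products GROUP BY category ORDER BY a

Result:
category    | a      
------------+--------
Electronics | 123.83 
Office      | 732.425
Kitchen     | 952.055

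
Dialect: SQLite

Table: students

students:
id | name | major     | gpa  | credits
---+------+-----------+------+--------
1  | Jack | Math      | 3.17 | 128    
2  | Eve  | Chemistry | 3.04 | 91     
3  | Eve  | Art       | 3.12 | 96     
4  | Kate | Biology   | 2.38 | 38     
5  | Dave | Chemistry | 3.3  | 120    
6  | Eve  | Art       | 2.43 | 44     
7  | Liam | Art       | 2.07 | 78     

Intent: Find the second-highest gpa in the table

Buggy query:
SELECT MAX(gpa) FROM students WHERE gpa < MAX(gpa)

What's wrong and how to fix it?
Bug: The inner MAX is an aggregate inside WHERE, which is not allowed

Fix: Compute the overall MAX in a subquery, then take MAX of rows below it

Corrected query:
SELECT MAX(gpa) FROM students WHERE gpa < (SELECT MAX(gpa) FROM students)

Result:
MAX(gpa)
--------
3.17    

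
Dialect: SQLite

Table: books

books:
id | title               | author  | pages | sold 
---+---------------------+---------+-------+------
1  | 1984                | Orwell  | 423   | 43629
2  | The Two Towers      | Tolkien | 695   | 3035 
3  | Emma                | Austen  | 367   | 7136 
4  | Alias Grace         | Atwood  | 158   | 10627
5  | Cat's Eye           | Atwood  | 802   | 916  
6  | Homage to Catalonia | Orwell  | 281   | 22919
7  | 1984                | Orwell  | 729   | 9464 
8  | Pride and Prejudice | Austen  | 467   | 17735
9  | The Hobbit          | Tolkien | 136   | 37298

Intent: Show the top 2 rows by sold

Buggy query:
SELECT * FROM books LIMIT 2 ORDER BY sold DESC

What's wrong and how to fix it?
Bug: LIMIT must come after ORDER BY

Fix: Swap the clauses: ORDER BY first, then LIMIT

Corrected query:
SELECT * FROM books ORDER BY sold DESC LIMIT 2

Result:
id | title      | author  | pages | sold 
---+------------+---------+-------+------
1  | 1984       | Orwell  | 423   | 43629
9  | The Hobbit | Tolkien | 136   | 37298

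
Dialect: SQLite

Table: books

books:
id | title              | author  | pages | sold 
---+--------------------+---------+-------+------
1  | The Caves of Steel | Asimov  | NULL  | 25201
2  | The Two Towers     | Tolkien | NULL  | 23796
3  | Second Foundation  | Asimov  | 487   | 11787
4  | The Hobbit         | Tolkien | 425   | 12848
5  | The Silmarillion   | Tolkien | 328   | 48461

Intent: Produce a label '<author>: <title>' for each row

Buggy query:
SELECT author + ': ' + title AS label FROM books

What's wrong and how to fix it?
Bug: SQLite uses || for string concatenation; + coerces text to numbers (yielding 0)

Fix: Replace + with || to concatenate text

Corrected query:
SELECT author || ': ' || title AS label FROM books

Result:
label                     
--------------------------
Asimov: The Caves of Steel
Tolkien: The Two Towers   
Asimov: Second Foundation 
Tolkien: The Hobbit       
Tolkien: The Silmarillion 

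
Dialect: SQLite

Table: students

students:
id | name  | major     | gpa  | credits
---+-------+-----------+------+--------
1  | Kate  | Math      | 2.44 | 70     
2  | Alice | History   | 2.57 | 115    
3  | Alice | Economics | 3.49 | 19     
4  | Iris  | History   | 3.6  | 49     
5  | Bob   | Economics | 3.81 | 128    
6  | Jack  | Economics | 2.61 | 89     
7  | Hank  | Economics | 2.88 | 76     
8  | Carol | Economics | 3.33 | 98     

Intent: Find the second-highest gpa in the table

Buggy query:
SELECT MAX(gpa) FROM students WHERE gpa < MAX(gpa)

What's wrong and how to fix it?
Bug: MAX(gpa) on the right of the comparison is an aggregate-in-WHERE error

Fix: Compute the overall MAX in a subquery, then take MAX of rows below it

Corrected query:
SELECT MAX(gpa) FROM students WHERE gpa < (SELECT MAX(gpa) FROM students)

Result:
MAX(gpa)
--------
3.6     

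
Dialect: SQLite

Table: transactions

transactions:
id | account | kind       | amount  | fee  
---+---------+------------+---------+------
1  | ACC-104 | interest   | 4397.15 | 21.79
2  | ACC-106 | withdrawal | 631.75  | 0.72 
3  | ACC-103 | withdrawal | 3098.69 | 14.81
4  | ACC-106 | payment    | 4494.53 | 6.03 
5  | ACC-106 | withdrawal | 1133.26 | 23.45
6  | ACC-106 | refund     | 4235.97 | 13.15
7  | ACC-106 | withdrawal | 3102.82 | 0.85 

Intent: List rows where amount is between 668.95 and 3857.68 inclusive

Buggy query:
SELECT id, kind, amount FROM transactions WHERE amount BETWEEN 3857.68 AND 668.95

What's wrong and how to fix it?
Bug: BETWEEN expects the lower bound first; with 3857.68 AND 668.95 the range is empty

Fix: Swap the bounds so the smaller value comes first

Corrected query:
SELECT id, kind, amount FROM transactions WHERE amount BETWEEN 668.95 AND 3857.68

Result:
id | kind       | amount 
---+------------+--------
3  | withdrawal | 3098.69
5  | withdrawal | 1133.26
7  | withdrawal | 3102.82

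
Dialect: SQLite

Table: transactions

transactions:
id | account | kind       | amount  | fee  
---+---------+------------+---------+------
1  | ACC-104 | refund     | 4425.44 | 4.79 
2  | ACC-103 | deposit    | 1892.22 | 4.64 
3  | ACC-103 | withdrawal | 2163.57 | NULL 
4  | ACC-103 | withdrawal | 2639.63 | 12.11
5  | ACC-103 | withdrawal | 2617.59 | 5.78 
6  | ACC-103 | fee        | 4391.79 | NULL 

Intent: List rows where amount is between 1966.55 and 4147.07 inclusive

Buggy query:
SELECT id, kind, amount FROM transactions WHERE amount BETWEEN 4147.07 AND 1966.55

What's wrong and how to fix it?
Bug: The bounds are reversed; BETWEEN a AND b requires a <= b to match anything

Fix: Swap the bounds so the smaller value comes first

Corrected query:
SELECT id, kind, amount FROM transactions WHERE amount BETWEEN 1966.55 AND 4147.07

Result:
id | kind       | amount 
---+------------+--------
3  | withdrawal | 2163.57
4  | withdrawal | 2639.63
5  | withdrawal | 2617.59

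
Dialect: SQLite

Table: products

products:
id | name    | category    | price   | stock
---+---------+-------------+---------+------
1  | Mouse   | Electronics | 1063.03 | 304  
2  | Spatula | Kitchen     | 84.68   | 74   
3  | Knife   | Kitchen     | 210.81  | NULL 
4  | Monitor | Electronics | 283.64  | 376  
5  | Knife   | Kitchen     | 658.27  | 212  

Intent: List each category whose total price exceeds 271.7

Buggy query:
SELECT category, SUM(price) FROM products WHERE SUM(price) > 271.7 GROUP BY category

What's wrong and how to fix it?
Bug: Aggregate functions cannot appear in a WHERE clause

Fix: Move the aggregate condition to a HAVING clause

Corrected query:
SELECT category, SUM(price) FROM products GROUP BY category HAVING SUM(price) > 271.7

Result:
category    | SUM(price)
------------+-----------
Electronics | 1346.67   
Kitchen     | 953.76    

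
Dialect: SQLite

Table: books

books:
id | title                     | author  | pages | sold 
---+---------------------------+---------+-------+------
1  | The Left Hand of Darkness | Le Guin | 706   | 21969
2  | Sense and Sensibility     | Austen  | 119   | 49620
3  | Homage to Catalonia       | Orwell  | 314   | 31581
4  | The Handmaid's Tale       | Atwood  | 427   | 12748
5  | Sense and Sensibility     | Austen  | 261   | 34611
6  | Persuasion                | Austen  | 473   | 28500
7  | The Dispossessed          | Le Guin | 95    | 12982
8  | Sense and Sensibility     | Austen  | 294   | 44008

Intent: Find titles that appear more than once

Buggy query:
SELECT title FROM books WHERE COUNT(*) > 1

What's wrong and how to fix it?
Bug: WHERE can't reference COUNT(*); aggregates are computed after WHERE

Fix: GROUP BY title, then filter groups with HAVING COUNT(*) > 1

Corrected query:
SELECT title FROM books GROUP BY title HAVING COUNT(*) > 1

Result:
title                
---------------------
Sense and Sensibility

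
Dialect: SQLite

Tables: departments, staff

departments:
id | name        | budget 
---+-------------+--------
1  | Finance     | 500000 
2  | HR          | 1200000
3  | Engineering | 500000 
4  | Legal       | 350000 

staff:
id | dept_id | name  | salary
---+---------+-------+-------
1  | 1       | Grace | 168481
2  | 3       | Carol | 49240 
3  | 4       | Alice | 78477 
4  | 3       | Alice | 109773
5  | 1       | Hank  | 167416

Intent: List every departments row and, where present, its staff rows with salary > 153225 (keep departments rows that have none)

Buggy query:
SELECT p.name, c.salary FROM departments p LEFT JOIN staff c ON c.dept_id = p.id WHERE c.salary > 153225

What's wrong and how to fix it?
Bug: A WHERE condition on the right-hand table after LEFT JOIN drops unmatched parents

Fix: Move the right-table condition into the ON clause so unmatched parents are kept

Corrected query:
SELECT p.name, c.salary FROM departments p LEFT JOIN staff c ON c.dept_id = p.id AND c.salary > 153225

Result:
name        | salary
------------+-------
Finance     | 167416
Finance     | 168481
HR          | NULL  
Engineering | NULL  
Legal       | NULL  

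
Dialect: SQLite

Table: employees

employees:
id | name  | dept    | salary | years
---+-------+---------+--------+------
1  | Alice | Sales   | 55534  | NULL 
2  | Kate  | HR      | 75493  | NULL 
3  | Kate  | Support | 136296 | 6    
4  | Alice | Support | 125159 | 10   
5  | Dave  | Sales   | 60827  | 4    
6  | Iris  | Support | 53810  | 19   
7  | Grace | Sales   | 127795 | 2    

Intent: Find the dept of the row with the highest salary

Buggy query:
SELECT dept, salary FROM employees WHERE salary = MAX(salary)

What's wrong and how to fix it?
Bug: MAX(salary) is an aggregate and cannot be used directly in WHERE

Fix: Wrap MAX in a scalar subquery so WHERE compares against a single value

Corrected query:
SELECT dept, salary FROM employees WHERE salary = (SELECT MAX(salary) FROM employees)

Result:
dept    | salary
--------+-------
Support | 136296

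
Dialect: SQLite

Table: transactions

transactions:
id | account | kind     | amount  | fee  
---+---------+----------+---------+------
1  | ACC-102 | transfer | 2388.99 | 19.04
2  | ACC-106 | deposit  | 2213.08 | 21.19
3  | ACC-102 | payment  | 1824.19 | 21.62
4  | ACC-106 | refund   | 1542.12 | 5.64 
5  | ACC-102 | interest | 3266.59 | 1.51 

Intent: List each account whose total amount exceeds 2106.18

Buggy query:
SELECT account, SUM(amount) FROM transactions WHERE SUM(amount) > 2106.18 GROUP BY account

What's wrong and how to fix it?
Bug: SUM(amount) is an aggregate, but WHERE filters rows before aggregation

Fix: Use HAVING (which filters groups after aggregation) instead of WHERE

Corrected query:
SELECT account, SUM(amount) FROM transactions GROUP BY account HAVING SUM(amount) > 2106.18

Result:
account | SUM(amount)
--------+------------
ACC-102 | 7479.77    
ACC-106 | 3755.2     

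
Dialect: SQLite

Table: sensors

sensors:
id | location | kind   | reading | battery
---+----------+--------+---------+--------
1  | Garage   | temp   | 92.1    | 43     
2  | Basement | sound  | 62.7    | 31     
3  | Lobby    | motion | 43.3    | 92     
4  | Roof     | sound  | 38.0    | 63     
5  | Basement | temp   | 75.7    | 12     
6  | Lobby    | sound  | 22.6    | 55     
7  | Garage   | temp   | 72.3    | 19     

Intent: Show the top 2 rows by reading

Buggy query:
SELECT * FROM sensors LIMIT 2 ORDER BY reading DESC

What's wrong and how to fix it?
Bug: LIMIT must come after ORDER BY

Fix: Swap the clauses: ORDER BY first, then LIMIT

Corrected query:
SELECT * FROM sensors ORDER BY reading DESC LIMIT 2

Result:
id | location | kind | reading | battery
---+----------+------+---------+--------
1  | Garage   | temp | 92.1    | 43     
5  | Basement | temp | 75.7    | 12     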